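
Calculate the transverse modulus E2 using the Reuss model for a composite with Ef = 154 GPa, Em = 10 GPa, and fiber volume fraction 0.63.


1/E2 = Vf/Ef + (1-Vf)/Em = 0.63/154 + 0.37/10
E2 = 24.34 GPa

24.34 GPa


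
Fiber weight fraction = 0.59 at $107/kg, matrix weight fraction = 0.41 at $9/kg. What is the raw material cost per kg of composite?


Cost = cost_f*Wf + cost_m*Wm = 107*0.59 + 9*0.41 = $66.82/kg

$66.82/kg


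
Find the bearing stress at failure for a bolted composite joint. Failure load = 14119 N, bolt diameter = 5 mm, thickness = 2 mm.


sigma_br = F/(d*h) = 14119/(5*2) = 1411.9 MPa

1411.9 MPa


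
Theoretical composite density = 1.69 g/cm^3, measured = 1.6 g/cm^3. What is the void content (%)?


Void% = (rho_theo - rho_actual)/rho_theo * 100 = (1.69 - 1.6)/1.69 * 100 = 5.33%

5.33%


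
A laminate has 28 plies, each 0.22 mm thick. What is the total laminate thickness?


h = n * t_ply = 28 * 0.22 = 6.16 mm

6.16 mm


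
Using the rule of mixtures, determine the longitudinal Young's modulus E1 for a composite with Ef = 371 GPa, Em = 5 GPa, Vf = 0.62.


E1 = Ef*Vf + Em*(1-Vf) = 371*0.62 + 5*0.38 = 231.92 GPa

231.92 GPa


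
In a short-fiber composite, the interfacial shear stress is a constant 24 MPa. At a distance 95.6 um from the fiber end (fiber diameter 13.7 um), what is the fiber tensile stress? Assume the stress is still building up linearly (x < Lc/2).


Force balance: sigma_f * (pi*d^2/4) = tau * (pi*d) * x  ->  sigma_f = 4 * tau * x / d
sigma_f = 4 * 24 * 95.6 / 13.7 = 669.9 MPa

669.9 MPa


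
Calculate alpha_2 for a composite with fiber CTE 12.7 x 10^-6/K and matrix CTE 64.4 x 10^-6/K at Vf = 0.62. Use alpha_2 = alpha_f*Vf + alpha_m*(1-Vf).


alpha_2 = alpha_f*Vf + alpha_m*(1-Vf) = 12.7*0.62 + 64.4*0.38 = 32.3 x 10^-6/K

32.3 x 10^-6/K


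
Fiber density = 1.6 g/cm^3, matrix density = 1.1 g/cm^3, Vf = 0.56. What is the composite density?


rho_c = rho_f*Vf + rho_m*(1-Vf) = 1.6*0.56 + 1.1*0.44 = 1.38 g/cm^3

1.38 g/cm^3


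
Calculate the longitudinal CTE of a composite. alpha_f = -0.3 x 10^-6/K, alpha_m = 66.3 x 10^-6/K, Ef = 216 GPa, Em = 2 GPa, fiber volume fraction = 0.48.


E1 = Ef*Vf + Em*(1-Vf) = 104.72
alpha_1 = (alpha_f*Ef*Vf + alpha_m*Em*(1-Vf))/E1 = 0.36 x 10^-6/K

0.36 x 10^-6/K


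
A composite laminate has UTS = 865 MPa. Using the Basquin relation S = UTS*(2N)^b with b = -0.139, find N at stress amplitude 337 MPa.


N = 0.5 * (S/UTS)^(1/b) = 0.5 * (337/865)^(1/-0.139) = 440.7522 cycles

440.7522 cycles


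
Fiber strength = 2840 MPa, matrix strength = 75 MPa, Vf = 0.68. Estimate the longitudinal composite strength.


sigma_1 = sigma_f*Vf + sigma_m*(1-Vf) = 2840*0.68 + 75*0.32 = 1955.2 MPa

1955.2 MPa


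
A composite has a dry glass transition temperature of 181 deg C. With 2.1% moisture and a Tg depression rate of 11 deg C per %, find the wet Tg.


Tg_wet = Tg_dry - k*moisture = 181 - 11*2.1 = 157.9 deg C

157.9 deg C


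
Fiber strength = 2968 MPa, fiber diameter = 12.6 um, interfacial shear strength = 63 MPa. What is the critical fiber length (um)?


Lc = sigma_f * d / (2 * tau_i) = 2968 * 12.6 / (2 * 63) = 296.8 um

296.8 um


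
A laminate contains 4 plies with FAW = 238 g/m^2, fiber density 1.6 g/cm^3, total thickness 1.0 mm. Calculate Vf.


Vf = n * FAW / (rho_f * h * 1000) = 4 * 238 / (1.6 * 1.0 * 1000) = 0.595

0.595


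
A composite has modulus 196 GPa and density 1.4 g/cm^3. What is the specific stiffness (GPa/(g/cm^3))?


Specific stiffness = E/rho = 196/1.4 = 140.0 GPa/(g/cm^3)

140.0 GPa/(g/cm^3)


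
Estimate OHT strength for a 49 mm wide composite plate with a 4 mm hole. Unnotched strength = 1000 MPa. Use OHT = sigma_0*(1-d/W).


OHT = sigma_0*(1-d/W) = 1000*(1-4/49) = 918.4 MPa

918.4 MPa


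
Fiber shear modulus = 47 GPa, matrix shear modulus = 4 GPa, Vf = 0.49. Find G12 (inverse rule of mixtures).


1/G12 = Vf/Gf + (1-Vf)/Gm = 0.49/47 + 0.51/4
G12 = 7.25 GPa

7.25 GPa


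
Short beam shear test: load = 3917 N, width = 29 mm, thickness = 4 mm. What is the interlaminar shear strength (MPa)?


ILSS = 3F/(4bh) = 3*3917/(4*29*4) = 25.33 MPa

25.33 MPa


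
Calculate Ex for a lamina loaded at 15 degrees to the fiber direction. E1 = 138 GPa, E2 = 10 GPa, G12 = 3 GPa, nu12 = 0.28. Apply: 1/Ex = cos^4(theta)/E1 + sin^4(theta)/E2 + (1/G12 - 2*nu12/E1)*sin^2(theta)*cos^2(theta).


cos^4(15) = 0.870513, sin^4(15) = 0.004487, sin^2(15)*cos^2(15) = 0.0625
1/G12 - 2*nu12/E1 = 1/3 - 2*0.28/138 = 0.329275 GPa^-1
1/Ex = 0.870513/138 + 0.004487/10 + 0.329275*0.0625 = 0.0273365 GPa^-1
Ex = 36.58 GPa

36.58 GPa


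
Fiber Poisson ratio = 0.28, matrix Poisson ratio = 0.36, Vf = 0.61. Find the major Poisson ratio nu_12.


nu_12 = nu_f*Vf + nu_m*(1-Vf) = 0.28*0.61 + 0.36*0.39 = 0.3112

0.3112


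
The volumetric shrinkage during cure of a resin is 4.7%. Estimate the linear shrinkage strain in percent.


Linear shrinkage ≈ vol_shrink/3 = 4.7/3 = 1.567%

1.567%


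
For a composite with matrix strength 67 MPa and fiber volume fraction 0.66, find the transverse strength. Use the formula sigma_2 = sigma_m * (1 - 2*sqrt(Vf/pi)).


factor = 1 - 2*sqrt(0.66/pi) = 0.0833
sigma_2 = 67 * 0.0833 = 5.58 MPa

5.58 MPa


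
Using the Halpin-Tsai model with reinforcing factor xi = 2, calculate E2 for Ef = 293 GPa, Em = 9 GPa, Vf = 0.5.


eta = (Ef/Em - 1)/(Ef/Em + xi) = (32.5556 - 1)/(32.5556 + 2) = 0.9132
E2 = Em*(1+xi*eta*Vf)/(1-eta*Vf) = 31.69 GPa

31.69 GPa


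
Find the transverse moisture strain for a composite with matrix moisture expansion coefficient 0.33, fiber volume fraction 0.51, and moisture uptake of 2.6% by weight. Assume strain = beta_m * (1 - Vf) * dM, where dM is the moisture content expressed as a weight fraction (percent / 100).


dM = 2.6/100 = 0.026
strain = beta_m * (1-Vf) * dM = 0.33 * 0.49 * 0.026 = 0.0042042

0.0042042


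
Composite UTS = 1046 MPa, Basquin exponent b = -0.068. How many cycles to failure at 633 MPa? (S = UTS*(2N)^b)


N = 0.5 * (S/UTS)^(1/b) = 0.5 * (633/1046)^(1/-0.068) = 806.7414 cycles

806.7414 cycles


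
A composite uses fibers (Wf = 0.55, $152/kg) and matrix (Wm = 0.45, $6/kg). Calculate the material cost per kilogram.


Cost = cost_f*Wf + cost_m*Wm = 152*0.55 + 6*0.45 = $86.3/kg

$86.3/kg


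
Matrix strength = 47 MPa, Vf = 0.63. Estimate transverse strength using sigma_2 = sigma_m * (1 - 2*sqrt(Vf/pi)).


factor = 1 - 2*sqrt(0.63/pi) = 0.1044
sigma_2 = 47 * 0.1044 = 4.91 MPa

4.91 MPa


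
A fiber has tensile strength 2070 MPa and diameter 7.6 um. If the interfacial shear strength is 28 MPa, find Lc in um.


Lc = sigma_f * d / (2 * tau_i) = 2070 * 7.6 / (2 * 28) = 280.9 um

280.9 um


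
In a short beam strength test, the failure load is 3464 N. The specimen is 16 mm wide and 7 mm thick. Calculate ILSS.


ILSS = 3F/(4bh) = 3*3464/(4*16*7) = 23.2 MPa

23.2 MPa


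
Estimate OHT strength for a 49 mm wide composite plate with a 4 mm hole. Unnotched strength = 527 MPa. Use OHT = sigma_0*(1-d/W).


OHT = sigma_0*(1-d/W) = 527*(1-4/49) = 484.0 MPa

484.0 MPa


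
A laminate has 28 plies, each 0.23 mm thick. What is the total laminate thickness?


h = n * t_ply = 28 * 0.23 = 6.44 mm

6.44 mm


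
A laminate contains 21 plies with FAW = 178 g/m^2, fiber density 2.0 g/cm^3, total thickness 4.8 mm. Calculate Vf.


Vf = n * FAW / (rho_f * h * 1000) = 21 * 178 / (2.0 * 4.8 * 1000) = 0.3894

0.3894


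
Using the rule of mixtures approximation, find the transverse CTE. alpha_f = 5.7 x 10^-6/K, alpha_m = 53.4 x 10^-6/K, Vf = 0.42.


alpha_2 = alpha_f*Vf + alpha_m*(1-Vf) = 5.7*0.42 + 53.4*0.58 = 33.4 x 10^-6/K

33.4 x 10^-6/K


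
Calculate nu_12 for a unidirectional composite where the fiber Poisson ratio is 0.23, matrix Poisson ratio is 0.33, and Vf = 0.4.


nu_12 = nu_f*Vf + nu_m*(1-Vf) = 0.23*0.4 + 0.33*0.6 = 0.29

0.29


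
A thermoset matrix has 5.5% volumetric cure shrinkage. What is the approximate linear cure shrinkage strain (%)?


Linear shrinkage ≈ vol_shrink/3 = 5.5/3 = 1.833%

1.833%


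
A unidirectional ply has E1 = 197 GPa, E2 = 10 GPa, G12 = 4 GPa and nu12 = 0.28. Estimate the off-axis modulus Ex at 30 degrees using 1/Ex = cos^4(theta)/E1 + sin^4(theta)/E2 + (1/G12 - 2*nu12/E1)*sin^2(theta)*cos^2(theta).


cos^4(30) = 0.5625, sin^4(30) = 0.0625, sin^2(30)*cos^2(30) = 0.1875
1/G12 - 2*nu12/E1 = 1/4 - 2*0.28/197 = 0.247157 GPa^-1
1/Ex = 0.5625/197 + 0.0625/10 + 0.247157*0.1875 = 0.0554473 GPa^-1
Ex = 18.04 GPa

18.04 GPa


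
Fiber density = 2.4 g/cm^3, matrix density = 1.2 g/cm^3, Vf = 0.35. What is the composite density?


rho_c = rho_f*Vf + rho_m*(1-Vf) = 2.4*0.35 + 1.2*0.65 = 1.62 g/cm^3

1.62 g/cm^3


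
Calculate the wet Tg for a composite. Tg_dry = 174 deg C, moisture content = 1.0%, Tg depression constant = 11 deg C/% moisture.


Tg_wet = Tg_dry - k*moisture = 174 - 11*1.0 = 163.0 deg C

163.0 deg C


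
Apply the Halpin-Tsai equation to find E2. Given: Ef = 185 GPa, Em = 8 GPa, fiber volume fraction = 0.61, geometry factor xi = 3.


eta = (Ef/Em - 1)/(Ef/Em + xi) = (23.125 - 1)/(23.125 + 3) = 0.8469
E2 = Em*(1+xi*eta*Vf)/(1-eta*Vf) = 42.2 GPa

42.2 GPa


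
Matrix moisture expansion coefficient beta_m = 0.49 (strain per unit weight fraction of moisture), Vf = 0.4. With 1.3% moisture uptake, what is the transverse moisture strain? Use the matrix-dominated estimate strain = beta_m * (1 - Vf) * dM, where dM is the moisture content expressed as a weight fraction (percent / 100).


dM = 1.3/100 = 0.013
strain = beta_m * (1-Vf) * dM = 0.49 * 0.6 * 0.013 = 0.003822

0.003822


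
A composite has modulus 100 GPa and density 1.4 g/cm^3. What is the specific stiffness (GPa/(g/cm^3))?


Specific stiffness = E/rho = 100/1.4 = 71.4 GPa/(g/cm^3)

71.4 GPa/(g/cm^3)


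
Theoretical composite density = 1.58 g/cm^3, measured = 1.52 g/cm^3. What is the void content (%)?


Void% = (rho_theo - rho_actual)/rho_theo * 100 = (1.58 - 1.52)/1.58 * 100 = 3.8%

3.8%


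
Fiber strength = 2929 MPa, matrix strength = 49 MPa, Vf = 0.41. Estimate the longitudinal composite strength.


sigma_1 = sigma_f*Vf + sigma_m*(1-Vf) = 2929*0.41 + 49*0.59 = 1229.8 MPa

1229.8 MPa


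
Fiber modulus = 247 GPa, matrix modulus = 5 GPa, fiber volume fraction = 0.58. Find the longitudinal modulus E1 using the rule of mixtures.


E1 = Ef*Vf + Em*(1-Vf) = 247*0.58 + 5*0.42 = 145.36 GPa

145.36 GPa


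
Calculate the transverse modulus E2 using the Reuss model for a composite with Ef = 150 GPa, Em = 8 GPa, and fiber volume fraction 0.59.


1/E2 = Vf/Ef + (1-Vf)/Em = 0.59/150 + 0.41/8
E2 = 18.12 GPa

18.12 GPa


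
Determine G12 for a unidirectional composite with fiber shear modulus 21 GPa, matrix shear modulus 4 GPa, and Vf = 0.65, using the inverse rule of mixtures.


1/G12 = Vf/Gf + (1-Vf)/Gm = 0.65/21 + 0.35/4
G12 = 8.44 GPa

8.44 GPa


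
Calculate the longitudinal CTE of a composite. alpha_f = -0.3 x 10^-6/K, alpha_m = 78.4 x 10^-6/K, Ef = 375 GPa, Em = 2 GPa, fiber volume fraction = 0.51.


E1 = Ef*Vf + Em*(1-Vf) = 192.23
alpha_1 = (alpha_f*Ef*Vf + alpha_m*Em*(1-Vf))/E1 = 0.1 x 10^-6/K

0.1 x 10^-6/K


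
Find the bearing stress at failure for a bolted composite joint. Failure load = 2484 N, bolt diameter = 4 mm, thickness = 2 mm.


sigma_br = F/(d*h) = 2484/(4*2) = 310.5 MPa

310.5 MPa


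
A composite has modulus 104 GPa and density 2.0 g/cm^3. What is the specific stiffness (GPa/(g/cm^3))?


Specific stiffness = E/rho = 104/2.0 = 52.0 GPa/(g/cm^3)

52.0 GPa/(g/cm^3)


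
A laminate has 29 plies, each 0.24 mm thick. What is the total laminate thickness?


h = n * t_ply = 29 * 0.24 = 6.96 mm

6.96 mm


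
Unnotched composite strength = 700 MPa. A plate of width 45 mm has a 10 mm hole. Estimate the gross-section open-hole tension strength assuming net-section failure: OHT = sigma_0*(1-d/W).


OHT = sigma_0*(1-d/W) = 700*(1-10/45) = 544.4 MPa

544.4 MPa


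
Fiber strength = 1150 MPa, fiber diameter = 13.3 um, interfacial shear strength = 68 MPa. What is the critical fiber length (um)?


Lc = sigma_f * d / (2 * tau_i) = 1150 * 13.3 / (2 * 68) = 112.5 um

112.5 um


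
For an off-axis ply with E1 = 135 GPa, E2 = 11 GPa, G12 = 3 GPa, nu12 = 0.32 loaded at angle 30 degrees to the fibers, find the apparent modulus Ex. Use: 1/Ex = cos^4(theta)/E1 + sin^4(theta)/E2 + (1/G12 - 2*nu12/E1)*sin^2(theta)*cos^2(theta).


cos^4(30) = 0.5625, sin^4(30) = 0.0625, sin^2(30)*cos^2(30) = 0.1875
1/G12 - 2*nu12/E1 = 1/3 - 2*0.32/135 = 0.328593 GPa^-1
1/Ex = 0.5625/135 + 0.0625/11 + 0.328593*0.1875 = 0.0714596 GPa^-1
Ex = 13.99 GPa

13.99 GPa


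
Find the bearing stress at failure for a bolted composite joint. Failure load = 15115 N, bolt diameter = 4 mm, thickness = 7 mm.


sigma_br = F/(d*h) = 15115/(4*7) = 539.8 MPa

539.8 MPa


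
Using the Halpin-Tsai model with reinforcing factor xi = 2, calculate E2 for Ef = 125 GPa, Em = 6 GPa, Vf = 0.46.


eta = (Ef/Em - 1)/(Ef/Em + xi) = (20.8333 - 1)/(20.8333 + 2) = 0.8686
E2 = Em*(1+xi*eta*Vf)/(1-eta*Vf) = 17.98 GPa

17.98 GPa


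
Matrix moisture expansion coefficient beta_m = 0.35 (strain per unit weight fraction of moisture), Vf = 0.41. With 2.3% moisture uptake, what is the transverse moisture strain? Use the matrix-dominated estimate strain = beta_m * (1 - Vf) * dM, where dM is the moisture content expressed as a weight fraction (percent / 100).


dM = 2.3/100 = 0.023
strain = beta_m * (1-Vf) * dM = 0.35 * 0.59 * 0.023 = 0.0047495

0.0047495


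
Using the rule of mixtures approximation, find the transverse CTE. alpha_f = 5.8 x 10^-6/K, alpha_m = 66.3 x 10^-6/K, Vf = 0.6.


alpha_2 = alpha_f*Vf + alpha_m*(1-Vf) = 5.8*0.6 + 66.3*0.4 = 30.0 x 10^-6/K

30.0 x 10^-6/K


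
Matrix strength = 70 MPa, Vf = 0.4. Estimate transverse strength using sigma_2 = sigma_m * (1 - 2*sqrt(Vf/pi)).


factor = 1 - 2*sqrt(0.4/pi) = 0.2864
sigma_2 = 70 * 0.2864 = 20.04 MPa

20.04 MPa


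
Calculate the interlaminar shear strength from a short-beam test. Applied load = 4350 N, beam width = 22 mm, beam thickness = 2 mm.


ILSS = 3F/(4bh) = 3*4350/(4*22*2) = 74.15 MPa

74.15 MPa


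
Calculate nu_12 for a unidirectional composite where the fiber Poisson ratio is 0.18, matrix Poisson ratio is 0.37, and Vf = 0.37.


nu_12 = nu_f*Vf + nu_m*(1-Vf) = 0.18*0.37 + 0.37*0.63 = 0.2997

0.2997


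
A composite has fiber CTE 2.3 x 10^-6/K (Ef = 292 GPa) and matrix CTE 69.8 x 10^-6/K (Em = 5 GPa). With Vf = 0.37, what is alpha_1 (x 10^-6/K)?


E1 = Ef*Vf + Em*(1-Vf) = 111.19
alpha_1 = (alpha_f*Ef*Vf + alpha_m*Em*(1-Vf))/E1 = 4.21 x 10^-6/K

4.21 x 10^-6/K


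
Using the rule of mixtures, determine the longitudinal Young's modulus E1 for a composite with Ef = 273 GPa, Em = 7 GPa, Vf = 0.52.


E1 = Ef*Vf + Em*(1-Vf) = 273*0.52 + 7*0.48 = 145.32 GPa

145.32 GPa


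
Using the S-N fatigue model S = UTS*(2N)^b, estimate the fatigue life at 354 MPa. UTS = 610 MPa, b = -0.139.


N = 0.5 * (S/UTS)^(1/b) = 0.5 * (354/610)^(1/-0.139) = 25.0704 cycles

25.0704 cycles


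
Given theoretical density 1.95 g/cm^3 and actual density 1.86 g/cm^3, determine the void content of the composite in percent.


Void% = (rho_theo - rho_actual)/rho_theo * 100 = (1.95 - 1.86)/1.95 * 100 = 4.62%

4.62%


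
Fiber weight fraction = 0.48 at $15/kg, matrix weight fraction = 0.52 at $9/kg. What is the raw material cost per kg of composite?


Cost = cost_f*Wf + cost_m*Wm = 15*0.48 + 9*0.52 = $11.88/kg

$11.88/kg


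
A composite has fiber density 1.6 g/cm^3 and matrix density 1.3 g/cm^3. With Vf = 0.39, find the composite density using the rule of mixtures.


rho_c = rho_f*Vf + rho_m*(1-Vf) = 1.6*0.39 + 1.3*0.61 = 1.417 g/cm^3

1.417 g/cm^3


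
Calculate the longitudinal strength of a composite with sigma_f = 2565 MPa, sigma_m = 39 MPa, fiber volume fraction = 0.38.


sigma_1 = sigma_f*Vf + sigma_m*(1-Vf) = 2565*0.38 + 39*0.62 = 998.9 MPa

998.9 MPa


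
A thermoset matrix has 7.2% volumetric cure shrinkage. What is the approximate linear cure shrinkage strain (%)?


Linear shrinkage ≈ vol_shrink/3 = 7.2/3 = 2.4%

2.4%


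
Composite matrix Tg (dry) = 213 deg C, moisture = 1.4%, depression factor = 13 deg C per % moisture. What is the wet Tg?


Tg_wet = Tg_dry - k*moisture = 213 - 13*1.4 = 194.8 deg C

194.8 deg C


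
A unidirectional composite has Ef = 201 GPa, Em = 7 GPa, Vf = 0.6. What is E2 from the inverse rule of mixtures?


1/E2 = Vf/Ef + (1-Vf)/Em = 0.6/201 + 0.4/7
E2 = 16.63 GPa

16.63 GPa


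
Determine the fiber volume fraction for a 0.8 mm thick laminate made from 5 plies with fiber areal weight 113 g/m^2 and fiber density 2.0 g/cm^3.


Vf = n * FAW / (rho_f * h * 1000) = 5 * 113 / (2.0 * 0.8 * 1000) = 0.3531

0.3531


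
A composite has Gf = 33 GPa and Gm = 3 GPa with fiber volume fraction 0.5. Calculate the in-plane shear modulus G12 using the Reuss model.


1/G12 = Vf/Gf + (1-Vf)/Gm = 0.5/33 + 0.5/3
G12 = 5.5 GPa

5.5 GPa


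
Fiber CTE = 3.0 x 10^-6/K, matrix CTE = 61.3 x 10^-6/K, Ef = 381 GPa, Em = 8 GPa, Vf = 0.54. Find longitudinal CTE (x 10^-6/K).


E1 = Ef*Vf + Em*(1-Vf) = 209.42
alpha_1 = (alpha_f*Ef*Vf + alpha_m*Em*(1-Vf))/E1 = 4.02 x 10^-6/K

4.02 x 10^-6/K


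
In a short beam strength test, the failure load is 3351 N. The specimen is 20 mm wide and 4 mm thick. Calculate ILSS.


ILSS = 3F/(4bh) = 3*3351/(4*20*4) = 31.42 MPa

31.42 MPa


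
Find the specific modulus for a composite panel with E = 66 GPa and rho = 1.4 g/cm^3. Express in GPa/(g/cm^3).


Specific stiffness = E/rho = 66/1.4 = 47.1 GPa/(g/cm^3)

47.1 GPa/(g/cm^3)


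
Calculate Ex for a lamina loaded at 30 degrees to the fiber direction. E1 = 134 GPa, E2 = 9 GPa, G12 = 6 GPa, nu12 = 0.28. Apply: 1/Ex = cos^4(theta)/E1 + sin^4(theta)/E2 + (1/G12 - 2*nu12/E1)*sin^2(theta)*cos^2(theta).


cos^4(30) = 0.5625, sin^4(30) = 0.0625, sin^2(30)*cos^2(30) = 0.1875
1/G12 - 2*nu12/E1 = 1/6 - 2*0.28/134 = 0.162488 GPa^-1
1/Ex = 0.5625/134 + 0.0625/9 + 0.162488*0.1875 = 0.0416086 GPa^-1
Ex = 24.03 GPa

24.03 GPa


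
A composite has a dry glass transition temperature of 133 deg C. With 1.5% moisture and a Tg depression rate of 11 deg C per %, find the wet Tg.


Tg_wet = Tg_dry - k*moisture = 133 - 11*1.5 = 116.5 deg C

116.5 deg C


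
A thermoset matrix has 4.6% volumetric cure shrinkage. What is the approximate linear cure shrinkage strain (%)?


Linear shrinkage ≈ vol_shrink/3 = 4.6/3 = 1.533%

1.533%


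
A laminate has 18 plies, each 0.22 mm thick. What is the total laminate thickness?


h = n * t_ply = 18 * 0.22 = 3.96 mm

3.96 mm


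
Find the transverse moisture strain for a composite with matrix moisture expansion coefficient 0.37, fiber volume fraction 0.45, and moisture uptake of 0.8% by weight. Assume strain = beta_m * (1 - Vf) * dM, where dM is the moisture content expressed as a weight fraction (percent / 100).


dM = 0.8/100 = 0.008
strain = beta_m * (1-Vf) * dM = 0.37 * 0.55 * 0.008 = 0.001628

0.001628


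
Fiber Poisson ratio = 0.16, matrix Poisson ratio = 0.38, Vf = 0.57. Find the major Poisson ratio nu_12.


nu_12 = nu_f*Vf + nu_m*(1-Vf) = 0.16*0.57 + 0.38*0.43 = 0.2546

0.2546


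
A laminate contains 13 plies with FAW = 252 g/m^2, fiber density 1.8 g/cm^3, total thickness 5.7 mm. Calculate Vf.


Vf = n * FAW / (rho_f * h * 1000) = 13 * 252 / (1.8 * 5.7 * 1000) = 0.3193

0.3193


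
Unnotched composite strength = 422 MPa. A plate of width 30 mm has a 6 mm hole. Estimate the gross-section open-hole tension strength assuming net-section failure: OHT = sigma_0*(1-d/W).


OHT = sigma_0*(1-d/W) = 422*(1-6/30) = 337.6 MPa

337.6 MPa


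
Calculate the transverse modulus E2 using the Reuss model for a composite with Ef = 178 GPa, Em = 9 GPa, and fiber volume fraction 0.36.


1/E2 = Vf/Ef + (1-Vf)/Em = 0.36/178 + 0.64/9
E2 = 13.67 GPa

13.67 GPa


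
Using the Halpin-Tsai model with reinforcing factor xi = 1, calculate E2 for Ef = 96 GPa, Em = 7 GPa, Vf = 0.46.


eta = (Ef/Em - 1)/(Ef/Em + xi) = (13.7143 - 1)/(13.7143 + 1) = 0.8641
E2 = Em*(1+xi*eta*Vf)/(1-eta*Vf) = 16.24 GPa

16.24 GPa


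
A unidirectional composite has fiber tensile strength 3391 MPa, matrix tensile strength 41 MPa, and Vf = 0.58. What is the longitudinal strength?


sigma_1 = sigma_f*Vf + sigma_m*(1-Vf) = 3391*0.58 + 41*0.42 = 1984.0 MPa

1984.0 MPa


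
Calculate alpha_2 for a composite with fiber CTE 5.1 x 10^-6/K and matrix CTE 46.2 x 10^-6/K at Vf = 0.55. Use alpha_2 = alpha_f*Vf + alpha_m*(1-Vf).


alpha_2 = alpha_f*Vf + alpha_m*(1-Vf) = 5.1*0.55 + 46.2*0.45 = 23.6 x 10^-6/K

23.6 x 10^-6/K


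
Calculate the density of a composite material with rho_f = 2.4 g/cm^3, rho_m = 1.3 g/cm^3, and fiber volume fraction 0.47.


rho_c = rho_f*Vf + rho_m*(1-Vf) = 2.4*0.47 + 1.3*0.53 = 1.817 g/cm^3

1.817 g/cm^3


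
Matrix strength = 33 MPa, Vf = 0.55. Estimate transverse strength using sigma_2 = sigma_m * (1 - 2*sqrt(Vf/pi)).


factor = 1 - 2*sqrt(0.55/pi) = 0.1632
sigma_2 = 33 * 0.1632 = 5.38 MPa

5.38 MPa


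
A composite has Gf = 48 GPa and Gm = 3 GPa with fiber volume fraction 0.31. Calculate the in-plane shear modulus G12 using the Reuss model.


1/G12 = Vf/Gf + (1-Vf)/Gm = 0.31/48 + 0.69/3
G12 = 4.23 GPa

4.23 GPa


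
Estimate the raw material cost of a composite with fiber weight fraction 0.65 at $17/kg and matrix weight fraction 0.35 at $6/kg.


Cost = cost_f*Wf + cost_m*Wm = 17*0.65 + 6*0.35 = $13.15/kg

$13.15/kg


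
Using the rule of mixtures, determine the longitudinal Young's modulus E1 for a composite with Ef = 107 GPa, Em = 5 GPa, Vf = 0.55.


E1 = Ef*Vf + Em*(1-Vf) = 107*0.55 + 5*0.45 = 61.1 GPa

61.1 GPa


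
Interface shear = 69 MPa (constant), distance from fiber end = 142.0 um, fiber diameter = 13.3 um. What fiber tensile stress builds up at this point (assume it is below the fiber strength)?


Force balance: sigma_f * (pi*d^2/4) = tau * (pi*d) * x  ->  sigma_f = 4 * tau * x / d
sigma_f = 4 * 69 * 142.0 / 13.3 = 2946.8 MPa

2946.8 MPa


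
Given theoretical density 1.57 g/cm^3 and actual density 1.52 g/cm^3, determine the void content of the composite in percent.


Void% = (rho_theo - rho_actual)/rho_theo * 100 = (1.57 - 1.52)/1.57 * 100 = 3.18%

3.18%


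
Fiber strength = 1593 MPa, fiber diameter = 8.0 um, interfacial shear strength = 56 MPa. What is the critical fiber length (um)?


Lc = sigma_f * d / (2 * tau_i) = 1593 * 8.0 / (2 * 56) = 113.8 um

113.8 um


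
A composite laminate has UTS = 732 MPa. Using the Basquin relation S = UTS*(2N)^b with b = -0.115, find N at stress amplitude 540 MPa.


N = 0.5 * (S/UTS)^(1/b) = 0.5 * (540/732)^(1/-0.115) = 7.0440 cycles

7.0440 cycles


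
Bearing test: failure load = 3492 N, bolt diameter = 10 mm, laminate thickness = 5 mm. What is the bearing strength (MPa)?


sigma_br = F/(d*h) = 3492/(10*5) = 69.8 MPa

69.8 MPa


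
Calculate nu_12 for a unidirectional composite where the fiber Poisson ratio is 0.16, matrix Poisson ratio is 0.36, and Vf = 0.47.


nu_12 = nu_f*Vf + nu_m*(1-Vf) = 0.16*0.47 + 0.36*0.53 = 0.266

0.266


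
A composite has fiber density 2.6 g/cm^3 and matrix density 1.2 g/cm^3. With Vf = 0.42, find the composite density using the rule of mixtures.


rho_c = rho_f*Vf + rho_m*(1-Vf) = 2.6*0.42 + 1.2*0.58 = 1.788 g/cm^3

1.788 g/cm^3


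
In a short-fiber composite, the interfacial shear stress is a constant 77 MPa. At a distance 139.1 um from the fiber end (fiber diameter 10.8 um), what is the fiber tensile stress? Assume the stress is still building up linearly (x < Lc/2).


Force balance: sigma_f * (pi*d^2/4) = tau * (pi*d) * x  ->  sigma_f = 4 * tau * x / d
sigma_f = 4 * 77 * 139.1 / 10.8 = 3966.9 MPa

3966.9 MPa


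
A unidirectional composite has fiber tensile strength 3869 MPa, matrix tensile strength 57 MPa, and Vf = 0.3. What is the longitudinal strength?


sigma_1 = sigma_f*Vf + sigma_m*(1-Vf) = 3869*0.3 + 57*0.7 = 1200.6 MPa

1200.6 MPa


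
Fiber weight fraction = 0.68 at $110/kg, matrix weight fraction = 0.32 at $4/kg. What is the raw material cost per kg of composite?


Cost = cost_f*Wf + cost_m*Wm = 110*0.68 + 4*0.32 = $76.08/kg

$76.08/kg


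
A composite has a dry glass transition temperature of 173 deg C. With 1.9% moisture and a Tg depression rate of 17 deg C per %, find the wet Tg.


Tg_wet = Tg_dry - k*moisture = 173 - 17*1.9 = 140.7 deg C

140.7 deg C


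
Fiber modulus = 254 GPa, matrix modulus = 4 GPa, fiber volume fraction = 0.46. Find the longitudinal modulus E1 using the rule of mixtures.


E1 = Ef*Vf + Em*(1-Vf) = 254*0.46 + 4*0.54 = 119.0 GPa

119.0 GPa


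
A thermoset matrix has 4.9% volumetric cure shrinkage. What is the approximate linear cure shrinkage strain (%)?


Linear shrinkage ≈ vol_shrink/3 = 4.9/3 = 1.633%

1.633%


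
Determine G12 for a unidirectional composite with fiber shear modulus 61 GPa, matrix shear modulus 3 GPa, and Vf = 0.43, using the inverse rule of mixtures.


1/G12 = Vf/Gf + (1-Vf)/Gm = 0.43/61 + 0.57/3
G12 = 5.07 GPa

5.07 GPa


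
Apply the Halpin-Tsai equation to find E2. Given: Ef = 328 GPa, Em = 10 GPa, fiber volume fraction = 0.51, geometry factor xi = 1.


eta = (Ef/Em - 1)/(Ef/Em + xi) = (32.8 - 1)/(32.8 + 1) = 0.9408
E2 = Em*(1+xi*eta*Vf)/(1-eta*Vf) = 28.45 GPa

28.45 GPa


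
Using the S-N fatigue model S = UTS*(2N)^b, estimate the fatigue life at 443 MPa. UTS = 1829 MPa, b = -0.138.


N = 0.5 * (S/UTS)^(1/b) = 0.5 * (443/1829)^(1/-0.138) = 14499.7715 cycles

14499.7715 cycles


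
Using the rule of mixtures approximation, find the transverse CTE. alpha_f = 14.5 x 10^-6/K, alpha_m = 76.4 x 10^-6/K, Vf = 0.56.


alpha_2 = alpha_f*Vf + alpha_m*(1-Vf) = 14.5*0.56 + 76.4*0.44 = 41.7 x 10^-6/K

41.7 x 10^-6/K


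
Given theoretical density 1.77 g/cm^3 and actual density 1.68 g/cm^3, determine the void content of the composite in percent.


Void% = (rho_theo - rho_actual)/rho_theo * 100 = (1.77 - 1.68)/1.77 * 100 = 5.08%

5.08%


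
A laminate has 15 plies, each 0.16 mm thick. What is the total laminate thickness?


h = n * t_ply = 15 * 0.16 = 2.4 mm

2.4 mm


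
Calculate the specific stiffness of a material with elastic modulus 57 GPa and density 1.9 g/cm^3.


Specific stiffness = E/rho = 57/1.9 = 30.0 GPa/(g/cm^3)

30.0 GPa/(g/cm^3)


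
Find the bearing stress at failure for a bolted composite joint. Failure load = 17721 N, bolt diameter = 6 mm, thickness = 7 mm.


sigma_br = F/(d*h) = 17721/(6*7) = 421.9 MPa

421.9 MPa


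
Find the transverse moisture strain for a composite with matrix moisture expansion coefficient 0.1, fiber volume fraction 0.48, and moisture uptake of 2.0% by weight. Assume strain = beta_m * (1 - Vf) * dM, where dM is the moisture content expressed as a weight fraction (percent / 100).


dM = 2.0/100 = 0.02
strain = beta_m * (1-Vf) * dM = 0.1 * 0.52 * 0.02 = 0.00104

0.00104


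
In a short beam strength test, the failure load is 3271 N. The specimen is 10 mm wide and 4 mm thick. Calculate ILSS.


ILSS = 3F/(4bh) = 3*3271/(4*10*4) = 61.33 MPa

61.33 MPa


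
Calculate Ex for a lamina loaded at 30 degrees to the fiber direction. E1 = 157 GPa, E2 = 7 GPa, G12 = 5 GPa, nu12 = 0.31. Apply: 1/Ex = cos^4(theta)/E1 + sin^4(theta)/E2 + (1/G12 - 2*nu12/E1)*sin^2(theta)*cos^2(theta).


cos^4(30) = 0.5625, sin^4(30) = 0.0625, sin^2(30)*cos^2(30) = 0.1875
1/G12 - 2*nu12/E1 = 1/5 - 2*0.31/157 = 0.196051 GPa^-1
1/Ex = 0.5625/157 + 0.0625/7 + 0.196051*0.1875 = 0.0492709 GPa^-1
Ex = 20.3 GPa

20.3 GPa


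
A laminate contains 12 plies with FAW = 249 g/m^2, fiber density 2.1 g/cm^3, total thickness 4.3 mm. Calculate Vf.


Vf = n * FAW / (rho_f * h * 1000) = 12 * 249 / (2.1 * 4.3 * 1000) = 0.3309

0.3309


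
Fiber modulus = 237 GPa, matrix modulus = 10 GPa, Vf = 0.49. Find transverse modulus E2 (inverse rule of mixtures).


1/E2 = Vf/Ef + (1-Vf)/Em = 0.49/237 + 0.51/10
E2 = 18.84 GPa

18.84 GPa


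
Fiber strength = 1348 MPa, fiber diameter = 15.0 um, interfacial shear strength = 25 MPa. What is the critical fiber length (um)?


Lc = sigma_f * d / (2 * tau_i) = 1348 * 15.0 / (2 * 25) = 404.4 um

404.4 um


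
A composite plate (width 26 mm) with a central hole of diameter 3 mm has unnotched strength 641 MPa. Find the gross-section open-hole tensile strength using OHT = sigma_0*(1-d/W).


OHT = sigma_0*(1-d/W) = 641*(1-3/26) = 567.0 MPa

567.0 MPa


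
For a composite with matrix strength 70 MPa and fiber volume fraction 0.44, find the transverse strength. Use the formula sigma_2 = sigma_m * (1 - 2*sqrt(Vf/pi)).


factor = 1 - 2*sqrt(0.44/pi) = 0.2515
sigma_2 = 70 * 0.2515 = 17.61 MPa

17.61 MPa


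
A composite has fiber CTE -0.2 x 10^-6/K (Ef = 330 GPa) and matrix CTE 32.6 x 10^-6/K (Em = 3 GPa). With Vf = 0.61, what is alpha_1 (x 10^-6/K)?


E1 = Ef*Vf + Em*(1-Vf) = 202.47
alpha_1 = (alpha_f*Ef*Vf + alpha_m*Em*(1-Vf))/E1 = -0.01 x 10^-6/K

-0.01 x 10^-6/K


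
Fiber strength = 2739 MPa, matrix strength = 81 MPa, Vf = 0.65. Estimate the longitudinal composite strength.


sigma_1 = sigma_f*Vf + sigma_m*(1-Vf) = 2739*0.65 + 81*0.35 = 1808.7 MPa

1808.7 MPa


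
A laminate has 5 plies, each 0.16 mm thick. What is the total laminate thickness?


h = n * t_ply = 5 * 0.16 = 0.8 mm

0.8 mm


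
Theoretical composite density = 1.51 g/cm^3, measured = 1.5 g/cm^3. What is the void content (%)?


Void% = (rho_theo - rho_actual)/rho_theo * 100 = (1.51 - 1.5)/1.51 * 100 = 0.66%

0.66%


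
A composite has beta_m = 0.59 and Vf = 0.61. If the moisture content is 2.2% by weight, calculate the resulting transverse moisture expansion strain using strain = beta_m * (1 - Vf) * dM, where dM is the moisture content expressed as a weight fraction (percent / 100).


dM = 2.2/100 = 0.022
strain = beta_m * (1-Vf) * dM = 0.59 * 0.39 * 0.022 = 0.0050622

0.0050622


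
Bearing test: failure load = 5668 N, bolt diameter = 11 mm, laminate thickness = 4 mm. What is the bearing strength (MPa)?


sigma_br = F/(d*h) = 5668/(11*4) = 128.8 MPa

128.8 MPa


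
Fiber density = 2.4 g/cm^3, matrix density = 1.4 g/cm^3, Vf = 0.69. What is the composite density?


rho_c = rho_f*Vf + rho_m*(1-Vf) = 2.4*0.69 + 1.4*0.31 = 2.09 g/cm^3

2.09 g/cm^3


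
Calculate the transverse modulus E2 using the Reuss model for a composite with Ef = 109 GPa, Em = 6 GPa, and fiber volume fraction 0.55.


1/E2 = Vf/Ef + (1-Vf)/Em = 0.55/109 + 0.45/6
E2 = 12.49 GPa

12.49 GPa


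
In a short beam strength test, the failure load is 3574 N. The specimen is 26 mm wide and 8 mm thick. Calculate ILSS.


ILSS = 3F/(4bh) = 3*3574/(4*26*8) = 12.89 MPa

12.89 MPa


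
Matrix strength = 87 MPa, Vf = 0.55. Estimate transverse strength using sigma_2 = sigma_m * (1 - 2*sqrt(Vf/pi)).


factor = 1 - 2*sqrt(0.55/pi) = 0.1632
sigma_2 = 87 * 0.1632 = 14.2 MPa

14.2 MPa


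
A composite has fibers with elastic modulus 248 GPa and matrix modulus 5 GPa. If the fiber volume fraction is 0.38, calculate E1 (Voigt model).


E1 = Ef*Vf + Em*(1-Vf) = 248*0.38 + 5*0.62 = 97.34 GPa

97.34 GPa


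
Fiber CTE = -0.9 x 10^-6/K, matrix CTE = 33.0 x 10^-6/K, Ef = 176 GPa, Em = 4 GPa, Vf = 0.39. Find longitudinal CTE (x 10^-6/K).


E1 = Ef*Vf + Em*(1-Vf) = 71.08
alpha_1 = (alpha_f*Ef*Vf + alpha_m*Em*(1-Vf))/E1 = 0.26 x 10^-6/K

0.26 x 10^-6/K


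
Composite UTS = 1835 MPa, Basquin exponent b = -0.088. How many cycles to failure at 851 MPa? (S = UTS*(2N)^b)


N = 0.5 * (S/UTS)^(1/b) = 0.5 * (851/1835)^(1/-0.088) = 3098.0571 cycles

3098.0571 cycles


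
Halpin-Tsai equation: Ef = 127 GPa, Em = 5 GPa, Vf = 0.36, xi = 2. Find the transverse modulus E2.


eta = (Ef/Em - 1)/(Ef/Em + xi) = (25.4 - 1)/(25.4 + 2) = 0.8905
E2 = Em*(1+xi*eta*Vf)/(1-eta*Vf) = 12.08 GPa

12.08 GPa


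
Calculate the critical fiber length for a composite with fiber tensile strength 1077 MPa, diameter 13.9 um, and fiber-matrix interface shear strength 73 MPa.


Lc = sigma_f * d / (2 * tau_i) = 1077 * 13.9 / (2 * 73) = 102.5 um

102.5 um


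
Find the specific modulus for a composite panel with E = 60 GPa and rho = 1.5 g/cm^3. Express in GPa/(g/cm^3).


Specific stiffness = E/rho = 60/1.5 = 40.0 GPa/(g/cm^3)

40.0 GPa/(g/cm^3)


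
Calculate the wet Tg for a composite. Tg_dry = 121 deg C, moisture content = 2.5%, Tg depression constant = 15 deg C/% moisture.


Tg_wet = Tg_dry - k*moisture = 121 - 15*2.5 = 83.5 deg C

83.5 deg C


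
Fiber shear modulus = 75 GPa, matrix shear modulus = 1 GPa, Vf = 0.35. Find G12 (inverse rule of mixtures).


1/G12 = Vf/Gf + (1-Vf)/Gm = 0.35/75 + 0.65/1
G12 = 1.53 GPa

1.53 GPa


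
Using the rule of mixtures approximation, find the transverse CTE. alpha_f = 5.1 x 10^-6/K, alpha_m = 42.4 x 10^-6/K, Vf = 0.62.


alpha_2 = alpha_f*Vf + alpha_m*(1-Vf) = 5.1*0.62 + 42.4*0.38 = 19.3 x 10^-6/K

19.3 x 10^-6/K


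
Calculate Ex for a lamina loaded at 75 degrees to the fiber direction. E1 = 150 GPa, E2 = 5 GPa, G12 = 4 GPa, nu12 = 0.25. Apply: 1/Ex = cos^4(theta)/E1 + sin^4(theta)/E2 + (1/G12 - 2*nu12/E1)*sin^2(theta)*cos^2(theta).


cos^4(75) = 0.004487, sin^4(75) = 0.870513, sin^2(75)*cos^2(75) = 0.0625
1/G12 - 2*nu12/E1 = 1/4 - 2*0.25/150 = 0.246667 GPa^-1
1/Ex = 0.004487/150 + 0.870513/5 + 0.246667*0.0625 = 0.1895491 GPa^-1
Ex = 5.28 GPa

5.28 GPa


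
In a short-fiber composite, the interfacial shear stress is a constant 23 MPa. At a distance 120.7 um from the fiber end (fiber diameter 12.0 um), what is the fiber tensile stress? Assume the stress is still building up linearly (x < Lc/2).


Force balance: sigma_f * (pi*d^2/4) = tau * (pi*d) * x  ->  sigma_f = 4 * tau * x / d
sigma_f = 4 * 23 * 120.7 / 12.0 = 925.4 MPa

925.4 MPa


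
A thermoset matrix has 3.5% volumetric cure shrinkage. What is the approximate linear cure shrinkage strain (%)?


Linear shrinkage ≈ vol_shrink/3 = 3.5/3 = 1.167%

1.167%


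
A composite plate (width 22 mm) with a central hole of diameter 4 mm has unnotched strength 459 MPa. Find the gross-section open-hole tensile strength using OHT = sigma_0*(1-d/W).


OHT = sigma_0*(1-d/W) = 459*(1-4/22) = 375.5 MPa

375.5 MPa


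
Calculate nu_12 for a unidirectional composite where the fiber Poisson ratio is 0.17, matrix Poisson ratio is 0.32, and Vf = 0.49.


nu_12 = nu_f*Vf + nu_m*(1-Vf) = 0.17*0.49 + 0.32*0.51 = 0.2465

0.2465


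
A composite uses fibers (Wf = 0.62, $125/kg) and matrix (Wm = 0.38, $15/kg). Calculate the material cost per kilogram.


Cost = cost_f*Wf + cost_m*Wm = 125*0.62 + 15*0.38 = $83.2/kg

$83.2/kg


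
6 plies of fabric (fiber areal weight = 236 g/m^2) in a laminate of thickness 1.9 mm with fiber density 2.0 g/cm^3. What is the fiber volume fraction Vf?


Vf = n * FAW / (rho_f * h * 1000) = 6 * 236 / (2.0 * 1.9 * 1000) = 0.3726

0.3726


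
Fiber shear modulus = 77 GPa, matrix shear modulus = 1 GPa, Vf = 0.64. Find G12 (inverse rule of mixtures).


1/G12 = Vf/Gf + (1-Vf)/Gm = 0.64/77 + 0.36/1
G12 = 2.72 GPa

2.72 GPa


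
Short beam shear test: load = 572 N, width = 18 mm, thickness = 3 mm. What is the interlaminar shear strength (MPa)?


ILSS = 3F/(4bh) = 3*572/(4*18*3) = 7.94 MPa

7.94 MPa


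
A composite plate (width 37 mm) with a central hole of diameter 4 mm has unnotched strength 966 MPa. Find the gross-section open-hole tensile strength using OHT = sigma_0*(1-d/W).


OHT = sigma_0*(1-d/W) = 966*(1-4/37) = 861.6 MPa

861.6 MPa


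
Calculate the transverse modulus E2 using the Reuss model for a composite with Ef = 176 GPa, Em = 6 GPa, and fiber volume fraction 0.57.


1/E2 = Vf/Ef + (1-Vf)/Em = 0.57/176 + 0.43/6
E2 = 13.35 GPa

13.35 GPa


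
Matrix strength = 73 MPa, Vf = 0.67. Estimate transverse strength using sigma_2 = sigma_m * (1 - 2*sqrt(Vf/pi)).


factor = 1 - 2*sqrt(0.67/pi) = 0.0764
sigma_2 = 73 * 0.0764 = 5.58 MPa

5.58 MPa


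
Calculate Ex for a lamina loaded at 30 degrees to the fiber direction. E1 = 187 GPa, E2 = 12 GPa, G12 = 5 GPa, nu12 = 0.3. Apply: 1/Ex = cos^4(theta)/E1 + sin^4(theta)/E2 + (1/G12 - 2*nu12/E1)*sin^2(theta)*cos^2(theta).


cos^4(30) = 0.5625, sin^4(30) = 0.0625, sin^2(30)*cos^2(30) = 0.1875
1/G12 - 2*nu12/E1 = 1/5 - 2*0.3/187 = 0.196791 GPa^-1
1/Ex = 0.5625/187 + 0.0625/12 + 0.196791*0.1875 = 0.0451148 GPa^-1
Ex = 22.17 GPa

22.17 GPa


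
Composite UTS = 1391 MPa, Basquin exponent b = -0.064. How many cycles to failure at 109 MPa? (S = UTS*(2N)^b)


N = 0.5 * (S/UTS)^(1/b) = 0.5 * (109/1391)^(1/-0.064) = 9.5207e+16 cycles

9.5207e+16 cycles


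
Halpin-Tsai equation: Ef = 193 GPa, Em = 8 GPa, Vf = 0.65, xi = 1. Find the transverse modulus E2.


eta = (Ef/Em - 1)/(Ef/Em + xi) = (24.125 - 1)/(24.125 + 1) = 0.9204
E2 = Em*(1+xi*eta*Vf)/(1-eta*Vf) = 31.83 GPa

31.83 GPa


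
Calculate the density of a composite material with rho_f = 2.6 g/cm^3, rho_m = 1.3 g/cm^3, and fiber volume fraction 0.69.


rho_c = rho_f*Vf + rho_m*(1-Vf) = 2.6*0.69 + 1.3*0.31 = 2.197 g/cm^3

2.197 g/cm^3


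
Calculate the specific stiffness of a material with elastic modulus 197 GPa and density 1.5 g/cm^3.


Specific stiffness = E/rho = 197/1.5 = 131.3 GPa/(g/cm^3)

131.3 GPa/(g/cm^3)


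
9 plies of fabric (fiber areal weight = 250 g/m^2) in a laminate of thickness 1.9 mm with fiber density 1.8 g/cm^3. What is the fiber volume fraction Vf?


Vf = n * FAW / (rho_f * h * 1000) = 9 * 250 / (1.8 * 1.9 * 1000) = 0.6579

0.6579


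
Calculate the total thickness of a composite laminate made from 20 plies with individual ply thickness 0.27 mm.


h = n * t_ply = 20 * 0.27 = 5.4 mm

5.4 mm


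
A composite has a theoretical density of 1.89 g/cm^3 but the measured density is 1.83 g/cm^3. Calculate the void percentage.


Void% = (rho_theo - rho_actual)/rho_theo * 100 = (1.89 - 1.83)/1.89 * 100 = 3.17%

3.17%


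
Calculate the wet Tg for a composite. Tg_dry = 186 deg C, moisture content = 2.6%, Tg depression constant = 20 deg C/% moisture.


Tg_wet = Tg_dry - k*moisture = 186 - 20*2.6 = 134.0 deg C

134.0 deg C


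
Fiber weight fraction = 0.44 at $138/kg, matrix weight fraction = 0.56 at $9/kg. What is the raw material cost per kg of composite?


Cost = cost_f*Wf + cost_m*Wm = 138*0.44 + 9*0.56 = $65.76/kg

$65.76/kg


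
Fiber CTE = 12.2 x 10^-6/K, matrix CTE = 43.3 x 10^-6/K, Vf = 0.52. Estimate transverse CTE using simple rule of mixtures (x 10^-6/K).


alpha_2 = alpha_f*Vf + alpha_m*(1-Vf) = 12.2*0.52 + 43.3*0.48 = 27.1 x 10^-6/K

27.1 x 10^-6/K


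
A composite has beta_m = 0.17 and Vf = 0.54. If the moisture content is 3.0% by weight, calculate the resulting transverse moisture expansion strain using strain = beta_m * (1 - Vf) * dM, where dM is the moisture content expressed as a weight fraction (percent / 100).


dM = 3.0/100 = 0.03
strain = beta_m * (1-Vf) * dM = 0.17 * 0.46 * 0.03 = 0.002346

0.002346


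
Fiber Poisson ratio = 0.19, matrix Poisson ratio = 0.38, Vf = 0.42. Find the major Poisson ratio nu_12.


nu_12 = nu_f*Vf + nu_m*(1-Vf) = 0.19*0.42 + 0.38*0.58 = 0.3002

0.3002


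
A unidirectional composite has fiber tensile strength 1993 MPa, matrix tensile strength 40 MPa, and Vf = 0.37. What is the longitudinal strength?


sigma_1 = sigma_f*Vf + sigma_m*(1-Vf) = 1993*0.37 + 40*0.63 = 762.6 MPa

762.6 MPa


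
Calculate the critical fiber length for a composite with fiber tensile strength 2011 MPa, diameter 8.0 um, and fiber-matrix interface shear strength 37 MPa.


Lc = sigma_f * d / (2 * tau_i) = 2011 * 8.0 / (2 * 37) = 217.4 um

217.4 um


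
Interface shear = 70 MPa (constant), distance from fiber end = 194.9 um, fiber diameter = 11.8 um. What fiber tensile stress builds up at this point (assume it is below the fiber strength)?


Force balance: sigma_f * (pi*d^2/4) = tau * (pi*d) * x  ->  sigma_f = 4 * tau * x / d
sigma_f = 4 * 70 * 194.9 / 11.8 = 4624.7 MPa

4624.7 MPa
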